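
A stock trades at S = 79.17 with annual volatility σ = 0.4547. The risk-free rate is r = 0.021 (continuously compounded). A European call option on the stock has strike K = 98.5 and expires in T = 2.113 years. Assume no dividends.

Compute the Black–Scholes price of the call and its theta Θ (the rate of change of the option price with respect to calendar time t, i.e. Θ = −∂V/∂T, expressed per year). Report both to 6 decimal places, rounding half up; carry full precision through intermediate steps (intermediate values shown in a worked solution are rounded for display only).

σ√T = 0.4547·√2.113 = 0.660959
d₁ = (ln(S/K) + (r+σ²/2)T) / (σ√T) = (ln(79.17/98.5) + (0.021+0.4547²/2)·2.113) / 0.660959 = (-0.218459 + 0.262807) / 0.660959 = 0.067096
d₂ = d₁ − σ√T = 0.067096 − 0.660959 = -0.593864
e^{−rT} = e^{−0.021·2.113} = 0.956597
N(d₁) = 0.526747,  N(d₂) = 0.276302
Call price V = S·N(d₁) − K·e^{−rT}·N(d₂) = 41.702577 − 26.034472 = 15.668105
φ(d₁) = (1/√(2π))·e^{−d₁²/2} = 0.398045
Θ = −S·φ(d₁)·σ/(2√T) − r·K·e^{−rT}·N(d₂) = −4.928768 − 0.546724 = -5.475492

price = 15.668105
Θ = -5.475492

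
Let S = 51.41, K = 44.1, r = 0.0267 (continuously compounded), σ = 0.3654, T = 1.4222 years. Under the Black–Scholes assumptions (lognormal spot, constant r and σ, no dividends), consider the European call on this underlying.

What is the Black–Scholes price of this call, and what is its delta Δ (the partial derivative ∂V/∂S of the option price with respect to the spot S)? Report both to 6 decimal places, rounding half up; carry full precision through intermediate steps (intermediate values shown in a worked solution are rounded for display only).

price = 13.324746
Δ = 0.744405

σ√T = 0.3654·√1.4222 = 0.435762
d₁ = (ln(S/K) + (r+σ²/2)T) / (σ√T) = (ln(51.41/44.1) + (0.0267+0.3654²/2)·1.4222) / 0.435762 = (0.153373 + 0.132917) / 0.435762 = 0.656987
d₂ = d₁ − σ√T = 0.656987 − 0.435762 = 0.221226
e^{−rT} = e^{−0.0267·1.4222} = 0.962739
N(d₁) = 0.744405,  N(d₂) = 0.587542
Call price V = S·N(d₁) − K·e^{−rT}·N(d₂) = 38.269882 − 24.945136 = 13.324746
Δ = N(d₁) = 0.744405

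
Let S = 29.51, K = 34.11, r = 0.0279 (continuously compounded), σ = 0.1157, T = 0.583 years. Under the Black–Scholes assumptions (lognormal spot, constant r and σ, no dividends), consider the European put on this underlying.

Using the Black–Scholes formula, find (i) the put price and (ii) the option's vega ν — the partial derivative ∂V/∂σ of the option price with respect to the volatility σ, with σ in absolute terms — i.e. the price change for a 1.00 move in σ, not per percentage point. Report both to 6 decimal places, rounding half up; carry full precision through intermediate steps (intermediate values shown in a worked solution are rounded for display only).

price = 4.139676
ν = 3.319657

σ√T = 0.1157·√0.583 = 0.088342
d₁ = (ln(S/K) + (r+σ²/2)T) / (σ√T) = (ln(29.51/34.11) + (0.0279+0.1157²/2)·0.583) / 0.088342 = (-0.144861 + 0.020168) / 0.088342 = -1.411485
d₂ = d₁ − σ√T = -1.411485 − 0.088342 = -1.499827
e^{−rT} = e^{−0.0279·0.583} = 0.983866
N(−d₁) = 0.920949,  N(−d₂) = 0.933170
Put price V = K·e^{−rT}·N(−d₂) − S·N(−d₁) = 31.316887 − 27.177211 = 4.139676
φ(d₁) = (1/√(2π))·e^{−d₁²/2} = 0.147329
ν = S·φ(d₁)·√T = 3.319657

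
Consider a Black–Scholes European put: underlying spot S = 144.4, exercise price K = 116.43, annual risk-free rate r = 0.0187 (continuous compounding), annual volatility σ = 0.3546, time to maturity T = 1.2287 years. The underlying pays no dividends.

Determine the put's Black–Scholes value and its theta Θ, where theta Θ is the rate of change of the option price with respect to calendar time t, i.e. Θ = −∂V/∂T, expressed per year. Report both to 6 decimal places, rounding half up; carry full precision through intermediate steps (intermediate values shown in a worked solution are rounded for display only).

price = 8.325790
Θ = -5.950720

σ√T = 0.3546·√1.2287 = 0.393063
d₁ = (ln(S/K) + (r+σ²/2)T) / (σ√T) = (ln(144.4/116.43) + (0.0187+0.3546²/2)·1.2287) / 0.393063 = (0.215297 + 0.100226) / 0.393063 = 0.802729
d₂ = d₁ − σ√T = 0.802729 − 0.393063 = 0.409667
e^{−rT} = e^{−0.0187·1.2287} = 0.977285
N(−d₁) = 0.211066,  N(−d₂) = 0.341025
Put price V = K·e^{−rT}·N(−d₂) − S·N(−d₁) = 38.803670 − 30.477880 = 8.325790
φ(d₁) = (1/√(2π))·e^{−d₁²/2} = 0.289059
Θ = −S·φ(d₁)·σ/(2√T) + r·K·e^{−rT}·N(−d₂) = −6.676349 + 0.725629 = -5.950720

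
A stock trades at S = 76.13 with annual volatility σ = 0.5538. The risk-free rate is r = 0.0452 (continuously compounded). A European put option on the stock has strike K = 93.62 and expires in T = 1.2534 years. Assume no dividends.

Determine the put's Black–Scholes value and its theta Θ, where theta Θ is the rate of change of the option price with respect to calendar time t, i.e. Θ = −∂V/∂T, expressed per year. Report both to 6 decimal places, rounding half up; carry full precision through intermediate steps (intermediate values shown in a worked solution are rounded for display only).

price = 26.766092
Θ = -4.657222

σ√T = 0.5538·√1.2534 = 0.620009
d₁ = (ln(S/K) + (r+σ²/2)T) / (σ√T) = (ln(76.13/93.62) + (0.0452+0.5538²/2)·1.2534) / 0.620009 = (-0.206802 + 0.248859) / 0.620009 = 0.067834
d₂ = d₁ − σ√T = 0.067834 − 0.620009 = -0.552175
e^{−rT} = e^{−0.0452·1.2534} = 0.944921
N(−d₁) = 0.472959,  N(−d₂) = 0.709586
Put price V = K·e^{−rT}·N(−d₂) − S·N(−d₁) = 62.772463 − 36.006371 = 26.766092
φ(d₁) = (1/√(2π))·e^{−d₁²/2} = 0.398025
Θ = −S·φ(d₁)·σ/(2√T) + r·K·e^{−rT}·N(−d₂) = −7.494537 + 2.837315 = -4.657222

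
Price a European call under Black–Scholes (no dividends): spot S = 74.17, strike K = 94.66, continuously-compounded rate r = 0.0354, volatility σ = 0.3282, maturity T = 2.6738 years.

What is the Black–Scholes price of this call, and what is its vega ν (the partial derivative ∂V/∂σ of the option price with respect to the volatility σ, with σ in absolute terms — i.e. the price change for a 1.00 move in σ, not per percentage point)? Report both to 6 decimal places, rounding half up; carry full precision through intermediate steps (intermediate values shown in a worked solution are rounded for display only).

σ√T = 0.3282·√2.6738 = 0.536665
d₁ = (ln(S/K) + (r+σ²/2)T) / (σ√T) = (ln(74.17/94.66) + (0.0354+0.3282²/2)·2.6738) / 0.536665 = (-0.243932 + 0.238657) / 0.536665 = -0.009829
d₂ = d₁ − σ√T = -0.009829 − 0.536665 = -0.546493
e^{−rT} = e^{−0.0354·2.6738} = 0.909689
N(d₁) = 0.496079,  N(d₂) = 0.292363
Call price V = S·N(d₁) − K·e^{−rT}·N(d₂) = 36.794176 − 25.175750 = 11.618426
φ(d₁) = (1/√(2π))·e^{−d₁²/2} = 0.398923
ν = S·φ(d₁)·√T = 48.381778

price = 11.618426
ν = 48.381778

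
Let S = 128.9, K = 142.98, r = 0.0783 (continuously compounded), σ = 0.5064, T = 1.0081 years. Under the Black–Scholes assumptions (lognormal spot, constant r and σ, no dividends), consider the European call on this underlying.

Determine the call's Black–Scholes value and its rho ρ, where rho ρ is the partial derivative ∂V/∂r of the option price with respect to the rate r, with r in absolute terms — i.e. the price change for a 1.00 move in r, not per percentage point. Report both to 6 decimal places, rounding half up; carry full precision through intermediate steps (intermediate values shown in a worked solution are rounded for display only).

σ√T = 0.5064·√1.0081 = 0.508447
d₁ = (ln(S/K) + (r+σ²/2)T) / (σ√T) = (ln(128.9/142.98) + (0.0783+0.5064²/2)·1.0081) / 0.508447 = (-0.103668 + 0.208193) / 0.508447 = 0.205578
d₂ = d₁ − σ√T = 0.205578 − 0.508447 = -0.302869
e^{−rT} = e^{−0.0783·1.0081} = 0.924101
N(d₁) = 0.581440,  N(d₂) = 0.380995
Call price V = S·N(d₁) − K·e^{−rT}·N(d₂) = 74.947577 − 50.340064 = 24.607513
ρ = K·T·e^{−rT}·N(d₂) = 50.747819

price = 24.607513
ρ = 50.747819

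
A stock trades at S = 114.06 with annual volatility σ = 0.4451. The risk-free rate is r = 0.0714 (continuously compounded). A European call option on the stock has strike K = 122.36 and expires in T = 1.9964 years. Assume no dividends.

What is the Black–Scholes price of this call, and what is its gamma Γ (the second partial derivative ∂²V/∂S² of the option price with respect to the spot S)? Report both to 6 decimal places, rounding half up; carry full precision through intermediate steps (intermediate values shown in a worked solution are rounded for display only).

σ√T = 0.4451·√1.9964 = 0.628900
d₁ = (ln(S/K) + (r+σ²/2)T) / (σ√T) = (ln(114.06/122.36) + (0.0714+0.4451²/2)·1.9964) / 0.628900 = (-0.070243 + 0.340300) / 0.628900 = 0.429413
d₂ = d₁ − σ√T = 0.429413 − 0.628900 = -0.199487
e^{−rT} = e^{−0.0714·1.9964} = 0.867150
N(d₁) = 0.666189,  N(d₂) = 0.420941
Call price V = S·N(d₁) − K·e^{−rT}·N(d₂) = 75.985463 − 44.663727 = 31.321736
φ(d₁) = (1/√(2π))·e^{−d₁²/2} = 0.363805
Γ = φ(d₁) / (S·σ·√T) = 0.005072

price = 31.321736
Γ = 0.005072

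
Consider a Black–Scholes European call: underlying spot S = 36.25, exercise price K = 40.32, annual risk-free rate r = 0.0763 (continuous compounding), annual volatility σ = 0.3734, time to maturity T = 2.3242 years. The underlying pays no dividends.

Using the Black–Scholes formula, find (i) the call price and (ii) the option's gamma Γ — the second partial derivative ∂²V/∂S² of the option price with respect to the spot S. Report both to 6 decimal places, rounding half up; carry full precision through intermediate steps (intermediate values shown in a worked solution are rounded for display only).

price = 9.144746
Γ = 0.017780

σ√T = 0.3734·√2.3242 = 0.569261
d₁ = (ln(S/K) + (r+σ²/2)T) / (σ√T) = (ln(36.25/40.32) + (0.0763+0.3734²/2)·2.3242) / 0.569261 = (-0.106408 + 0.339365) / 0.569261 = 0.409227
d₂ = d₁ − σ√T = 0.409227 − 0.569261 = -0.160033
e^{−rT} = e^{−0.0763·2.3242} = 0.837498
N(d₁) = 0.658814,  N(d₂) = 0.436427
Call price V = S·N(d₁) − K·e^{−rT}·N(d₂) = 23.881993 − 14.737247 = 9.144746
φ(d₁) = (1/√(2π))·e^{−d₁²/2} = 0.366898
Γ = φ(d₁) / (S·σ·√T) = 0.017780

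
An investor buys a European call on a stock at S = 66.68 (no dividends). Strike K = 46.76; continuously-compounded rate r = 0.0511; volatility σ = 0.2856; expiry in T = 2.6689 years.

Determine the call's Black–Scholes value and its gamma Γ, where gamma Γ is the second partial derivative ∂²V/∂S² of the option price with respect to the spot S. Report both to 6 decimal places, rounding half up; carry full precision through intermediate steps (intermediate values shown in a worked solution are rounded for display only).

σ√T = 0.2856·√2.6689 = 0.466578
d₁ = (ln(S/K) + (r+σ²/2)T) / (σ√T) = (ln(66.68/46.76) + (0.0511+0.2856²/2)·2.6689) / 0.466578 = (0.354877 + 0.245228) / 0.466578 = 1.286184
d₂ = d₁ − σ√T = 1.286184 − 0.466578 = 0.819606
e^{−rT} = e^{−0.0511·2.6689} = 0.872510
N(d₁) = 0.900811,  N(d₂) = 0.793780
Call price V = S·N(d₁) − K·e^{−rT}·N(d₂) = 60.066049 − 32.385082 = 27.680966
φ(d₁) = (1/√(2π))·e^{−d₁²/2} = 0.174458
Γ = φ(d₁) / (S·σ·√T) = 0.005608

price = 27.680966
Γ = 0.005608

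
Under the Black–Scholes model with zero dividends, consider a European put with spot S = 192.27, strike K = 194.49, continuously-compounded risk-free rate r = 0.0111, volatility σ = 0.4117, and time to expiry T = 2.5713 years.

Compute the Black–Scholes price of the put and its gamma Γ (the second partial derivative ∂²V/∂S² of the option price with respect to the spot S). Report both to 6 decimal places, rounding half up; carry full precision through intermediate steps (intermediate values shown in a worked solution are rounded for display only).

price = 47.702478
Γ = 0.002950

σ√T = 0.4117·√2.5713 = 0.660172
d₁ = (ln(S/K) + (r+σ²/2)T) / (σ√T) = (ln(192.27/194.49) + (0.0111+0.4117²/2)·2.5713) / 0.660172 = (-0.011480 + 0.246455) / 0.660172 = 0.355930
d₂ = d₁ − σ√T = 0.355930 − 0.660172 = -0.304242
e^{−rT} = e^{−0.0111·2.5713} = 0.971862
N(−d₁) = 0.360947,  N(−d₂) = 0.619528
Put price V = K·e^{−rT}·N(−d₂) − S·N(−d₁) = 117.101672 − 69.399194 = 47.702478
φ(d₁) = (1/√(2π))·e^{−d₁²/2} = 0.374456
Γ = φ(d₁) / (S·σ·√T) = 0.002950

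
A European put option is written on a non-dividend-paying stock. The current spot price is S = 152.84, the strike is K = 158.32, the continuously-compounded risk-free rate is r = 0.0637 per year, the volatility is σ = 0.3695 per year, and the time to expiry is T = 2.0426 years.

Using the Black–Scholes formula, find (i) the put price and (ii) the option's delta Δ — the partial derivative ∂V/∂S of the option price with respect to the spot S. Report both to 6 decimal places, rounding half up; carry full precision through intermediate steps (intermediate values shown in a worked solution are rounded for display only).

price = 23.948515
Δ = -0.328621

σ√T = 0.3695·√2.0426 = 0.528088
d₁ = (ln(S/K) + (r+σ²/2)T) / (σ√T) = (ln(152.84/158.32) + (0.0637+0.3695²/2)·2.0426) / 0.528088 = (-0.035227 + 0.269552) / 0.528088 = 0.443724
d₂ = d₁ − σ√T = 0.443724 − 0.528088 = -0.084364
e^{−rT} = e^{−0.0637·2.0426} = 0.877996
N(−d₁) = 0.328621,  N(−d₂) = 0.533616
Put price V = K·e^{−rT}·N(−d₂) − S·N(−d₁) = 74.174952 − 50.226437 = 23.948515
Δ = −N(−d₁) = -0.328621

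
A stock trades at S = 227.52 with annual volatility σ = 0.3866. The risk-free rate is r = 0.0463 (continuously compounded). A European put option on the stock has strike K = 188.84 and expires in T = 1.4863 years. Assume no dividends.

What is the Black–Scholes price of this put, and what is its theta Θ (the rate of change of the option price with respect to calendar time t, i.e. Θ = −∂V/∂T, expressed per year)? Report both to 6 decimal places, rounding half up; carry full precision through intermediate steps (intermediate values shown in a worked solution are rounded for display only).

price = 17.242512
Θ = -7.540692

σ√T = 0.3866·√1.4863 = 0.471319
d₁ = (ln(S/K) + (r+σ²/2)T) / (σ√T) = (ln(227.52/188.84) + (0.0463+0.3866²/2)·1.4863) / 0.471319 = (0.186338 + 0.179887) / 0.471319 = 0.777020
d₂ = d₁ − σ√T = 0.777020 − 0.471319 = 0.305701
e^{−rT} = e^{−0.0463·1.4863} = 0.933499
N(−d₁) = 0.218573,  N(−d₂) = 0.379916
Put price V = K·e^{−rT}·N(−d₂) − S·N(−d₁) = 66.972322 − 49.729810 = 17.242512
φ(d₁) = (1/√(2π))·e^{−d₁²/2} = 0.294988
Θ = −S·φ(d₁)·σ/(2√T) + r·K·e^{−rT}·N(−d₂) = −10.641510 + 3.100819 = -7.540692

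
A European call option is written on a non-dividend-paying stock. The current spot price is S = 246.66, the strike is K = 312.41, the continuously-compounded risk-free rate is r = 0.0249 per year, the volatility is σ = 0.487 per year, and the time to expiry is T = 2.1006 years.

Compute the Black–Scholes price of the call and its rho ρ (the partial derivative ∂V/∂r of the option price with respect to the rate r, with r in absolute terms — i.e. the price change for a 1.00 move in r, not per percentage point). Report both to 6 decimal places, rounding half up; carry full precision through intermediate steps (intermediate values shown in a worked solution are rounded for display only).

σ√T = 0.487·√2.1006 = 0.705831
d₁ = (ln(S/K) + (r+σ²/2)T) / (σ√T) = (ln(246.66/312.41) + (0.0249+0.487²/2)·2.1006) / 0.705831 = (-0.236306 + 0.301404) / 0.705831 = 0.092229
d₂ = d₁ − σ√T = 0.092229 − 0.705831 = -0.613602
e^{−rT} = e^{−0.0249·2.1006} = 0.949039
N(d₁) = 0.536742,  N(d₂) = 0.269739
Call price V = S·N(d₁) − K·e^{−rT}·N(d₂) = 132.392757 − 79.974811 = 52.417946
ρ = K·T·e^{−rT}·N(d₂) = 167.995087

price = 52.417946
ρ = 167.995087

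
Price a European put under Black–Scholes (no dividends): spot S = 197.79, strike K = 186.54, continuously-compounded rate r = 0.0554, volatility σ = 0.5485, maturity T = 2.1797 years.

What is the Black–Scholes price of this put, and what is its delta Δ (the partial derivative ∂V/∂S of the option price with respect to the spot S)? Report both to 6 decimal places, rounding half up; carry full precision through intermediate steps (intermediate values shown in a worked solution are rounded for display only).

σ√T = 0.5485·√2.1797 = 0.809795
d₁ = (ln(S/K) + (r+σ²/2)T) / (σ√T) = (ln(197.79/186.54) + (0.0554+0.5485²/2)·2.1797) / 0.809795 = (0.058560 + 0.448639) / 0.809795 = 0.626331
d₂ = d₁ − σ√T = 0.626331 − 0.809795 = -0.183464
e^{−rT} = e^{−0.0554·2.1797} = 0.886251
N(−d₁) = 0.265549,  N(−d₂) = 0.572783
Put price V = K·e^{−rT}·N(−d₂) − S·N(−d₁) = 94.693188 − 52.522941 = 42.170248
Δ = −N(−d₁) = -0.265549

price = 42.170248
Δ = -0.265549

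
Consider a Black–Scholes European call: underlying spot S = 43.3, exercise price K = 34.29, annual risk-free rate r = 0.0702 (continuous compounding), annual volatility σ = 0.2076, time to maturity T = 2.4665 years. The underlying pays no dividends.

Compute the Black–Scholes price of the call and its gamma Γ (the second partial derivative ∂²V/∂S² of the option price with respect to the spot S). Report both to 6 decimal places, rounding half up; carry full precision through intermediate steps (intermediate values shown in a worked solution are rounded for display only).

σ√T = 0.2076·√2.4665 = 0.326038
d₁ = (ln(S/K) + (r+σ²/2)T) / (σ√T) = (ln(43.3/34.29) + (0.0702+0.2076²/2)·2.4665) / 0.326038 = (0.233299 + 0.226299) / 0.326038 = 1.409645
d₂ = d₁ − σ√T = 1.409645 − 0.326038 = 1.083607
e^{−rT} = e^{−0.0702·2.4665} = 0.841013
N(d₁) = 0.920678,  N(d₂) = 0.860730
Call price V = S·N(d₁) − K·e^{−rT}·N(d₂) = 39.865345 − 24.822031 = 15.043314
φ(d₁) = (1/√(2π))·e^{−d₁²/2} = 0.147712
Γ = φ(d₁) / (S·σ·√T) = 0.010463

price = 15.043314
Γ = 0.010463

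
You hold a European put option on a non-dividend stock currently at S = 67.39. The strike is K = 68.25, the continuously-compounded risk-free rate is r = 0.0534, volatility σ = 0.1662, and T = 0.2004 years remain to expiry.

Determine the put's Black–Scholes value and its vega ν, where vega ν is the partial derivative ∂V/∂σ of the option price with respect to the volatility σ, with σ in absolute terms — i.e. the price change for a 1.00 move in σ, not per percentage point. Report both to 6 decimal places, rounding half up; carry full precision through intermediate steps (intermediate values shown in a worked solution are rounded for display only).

σ√T = 0.1662·√0.2004 = 0.074401
d₁ = (ln(S/K) + (r+σ²/2)T) / (σ√T) = (ln(67.39/68.25) + (0.0534+0.1662²/2)·0.2004) / 0.074401 = (-0.012681 + 0.013469) / 0.074401 = 0.010596
d₂ = d₁ − σ√T = 0.010596 − 0.074401 = -0.063805
e^{−rT} = e^{−0.0534·0.2004} = 0.989356
N(−d₁) = 0.495773,  N(−d₂) = 0.525437
Put price V = K·e^{−rT}·N(−d₂) − S·N(−d₁) = 35.479389 − 33.410143 = 2.069246
φ(d₁) = (1/√(2π))·e^{−d₁²/2} = 0.398920
ν = S·φ(d₁)·√T = 12.034554

price = 2.069246
ν = 12.034554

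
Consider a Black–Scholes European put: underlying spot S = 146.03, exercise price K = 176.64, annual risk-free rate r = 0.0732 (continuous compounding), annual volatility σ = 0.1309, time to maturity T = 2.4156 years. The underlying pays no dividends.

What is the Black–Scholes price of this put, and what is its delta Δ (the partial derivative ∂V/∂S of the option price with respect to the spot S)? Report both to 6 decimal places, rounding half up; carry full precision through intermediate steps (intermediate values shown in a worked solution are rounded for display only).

σ√T = 0.1309·√2.4156 = 0.203447
d₁ = (ln(S/K) + (r+σ²/2)T) / (σ√T) = (ln(146.03/176.64) + (0.0732+0.1309²/2)·2.4156) / 0.203447 = (-0.190302 + 0.197517) / 0.203447 = 0.035467
d₂ = d₁ − σ√T = 0.035467 − 0.203447 = -0.167980
e^{−rT} = e^{−0.0732·2.4156} = 0.837929
N(−d₁) = 0.485854,  N(−d₂) = 0.566701
Put price V = K·e^{−rT}·N(−d₂) − S·N(−d₁) = 83.878373 − 70.949215 = 12.929158
Δ = −N(−d₁) = -0.485854

price = 12.929158
Δ = -0.485854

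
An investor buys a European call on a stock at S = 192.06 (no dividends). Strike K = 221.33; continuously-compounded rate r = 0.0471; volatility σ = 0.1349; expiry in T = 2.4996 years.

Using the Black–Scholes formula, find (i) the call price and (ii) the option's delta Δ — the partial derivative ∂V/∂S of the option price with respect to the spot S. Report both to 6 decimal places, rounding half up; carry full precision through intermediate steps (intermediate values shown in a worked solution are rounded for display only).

price = 14.270760
Δ = 0.497434

σ√T = 0.1349·√2.4996 = 0.213279
d₁ = (ln(S/K) + (r+σ²/2)T) / (σ√T) = (ln(192.06/221.33) + (0.0471+0.1349²/2)·2.4996) / 0.213279 = (-0.141847 + 0.140475) / 0.213279 = -0.006433
d₂ = d₁ − σ√T = -0.006433 − 0.213279 = -0.219711
e^{−rT} = e^{−0.0471·2.4996} = 0.888935
N(d₁) = 0.497434,  N(d₂) = 0.413048
Call price V = S·N(d₁) − K·e^{−rT}·N(d₂) = 95.537129 − 81.266369 = 14.270760
Δ = N(d₁) = 0.497434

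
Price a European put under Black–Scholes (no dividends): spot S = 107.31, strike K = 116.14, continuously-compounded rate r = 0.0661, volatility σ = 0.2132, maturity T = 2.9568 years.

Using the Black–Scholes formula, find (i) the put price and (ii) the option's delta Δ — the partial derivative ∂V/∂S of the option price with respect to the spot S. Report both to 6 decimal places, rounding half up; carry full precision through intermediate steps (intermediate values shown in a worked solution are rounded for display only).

σ√T = 0.2132·√2.9568 = 0.366605
d₁ = (ln(S/K) + (r+σ²/2)T) / (σ√T) = (ln(107.31/116.14) + (0.0661+0.2132²/2)·2.9568) / 0.366605 = (-0.079075 + 0.262644) / 0.366605 = 0.500729
d₂ = d₁ − σ√T = 0.500729 − 0.366605 = 0.134124
e^{−rT} = e^{−0.0661·2.9568} = 0.822469
N(−d₁) = 0.308281,  N(−d₂) = 0.446652
Put price V = K·e^{−rT}·N(−d₂) − S·N(−d₁) = 42.664926 − 33.081643 = 9.583283
Δ = −N(−d₁) = -0.308281

price = 9.583283
Δ = -0.308281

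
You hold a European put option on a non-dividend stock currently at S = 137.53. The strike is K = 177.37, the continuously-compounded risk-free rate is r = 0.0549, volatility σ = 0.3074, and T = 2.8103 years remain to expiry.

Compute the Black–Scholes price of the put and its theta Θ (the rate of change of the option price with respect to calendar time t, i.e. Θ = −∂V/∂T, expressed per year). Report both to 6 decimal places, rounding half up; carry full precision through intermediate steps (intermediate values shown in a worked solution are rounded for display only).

σ√T = 0.3074·√2.8103 = 0.515324
d₁ = (ln(S/K) + (r+σ²/2)T) / (σ√T) = (ln(137.53/177.37) + (0.0549+0.3074²/2)·2.8103) / 0.515324 = (-0.254396 + 0.287065) / 0.515324 = 0.063395
d₂ = d₁ − σ√T = 0.063395 − 0.515324 = -0.451929
e^{−rT} = e^{−0.0549·2.8103} = 0.857027
N(−d₁) = 0.474726,  N(−d₂) = 0.674340
Put price V = K·e^{−rT}·N(−d₂) − S·N(−d₁) = 102.507039 − 65.289069 = 37.217970
φ(d₁) = (1/√(2π))·e^{−d₁²/2} = 0.398141
Θ = −S·φ(d₁)·σ/(2√T) + r·K·e^{−rT}·N(−d₂) = −5.020331 + 5.627636 = 0.607306

price = 37.217970
Θ = 0.607306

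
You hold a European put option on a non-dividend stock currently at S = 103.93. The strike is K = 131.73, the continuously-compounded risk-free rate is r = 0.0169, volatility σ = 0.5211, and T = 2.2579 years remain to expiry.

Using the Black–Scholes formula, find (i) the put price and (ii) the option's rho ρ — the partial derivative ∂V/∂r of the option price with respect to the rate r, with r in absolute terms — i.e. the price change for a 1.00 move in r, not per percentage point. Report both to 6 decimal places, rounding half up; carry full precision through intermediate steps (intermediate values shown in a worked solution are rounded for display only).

price = 47.638115
ρ = -212.059905

σ√T = 0.5211·√2.2579 = 0.783021
d₁ = (ln(S/K) + (r+σ²/2)T) / (σ√T) = (ln(103.93/131.73) + (0.0169+0.5211²/2)·2.2579) / 0.783021 = (-0.237037 + 0.344719) / 0.783021 = 0.137522
d₂ = d₁ − σ√T = 0.137522 − 0.783021 = -0.645499
e^{−rT} = e^{−0.0169·2.2579} = 0.962560
N(−d₁) = 0.445309,  N(−d₂) = 0.740698
Put price V = K·e^{−rT}·N(−d₂) − S·N(−d₁) = 93.919086 − 46.280971 = 47.638115
ρ = −K·T·e^{−rT}·N(−d₂) = -212.059905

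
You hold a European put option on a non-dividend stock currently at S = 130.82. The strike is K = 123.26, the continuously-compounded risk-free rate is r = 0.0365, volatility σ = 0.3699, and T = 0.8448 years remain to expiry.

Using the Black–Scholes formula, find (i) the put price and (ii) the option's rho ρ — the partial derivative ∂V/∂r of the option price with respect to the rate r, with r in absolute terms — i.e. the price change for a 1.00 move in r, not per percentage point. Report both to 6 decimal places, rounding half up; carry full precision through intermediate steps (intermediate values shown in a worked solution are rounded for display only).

σ√T = 0.3699·√0.8448 = 0.339986
d₁ = (ln(S/K) + (r+σ²/2)T) / (σ√T) = (ln(130.82/123.26) + (0.0365+0.3699²/2)·0.8448) / 0.339986 = (0.059526 + 0.088631) / 0.339986 = 0.435773
d₂ = d₁ − σ√T = 0.435773 − 0.339986 = 0.095787
e^{−rT} = e^{−0.0365·0.8448} = 0.969635
N(−d₁) = 0.331501,  N(−d₂) = 0.461845
Put price V = K·e^{−rT}·N(−d₂) − S·N(−d₁) = 55.198428 − 43.366911 = 11.831516
ρ = −K·T·e^{−rT}·N(−d₂) = -46.631632

price = 11.831516
ρ = -46.631632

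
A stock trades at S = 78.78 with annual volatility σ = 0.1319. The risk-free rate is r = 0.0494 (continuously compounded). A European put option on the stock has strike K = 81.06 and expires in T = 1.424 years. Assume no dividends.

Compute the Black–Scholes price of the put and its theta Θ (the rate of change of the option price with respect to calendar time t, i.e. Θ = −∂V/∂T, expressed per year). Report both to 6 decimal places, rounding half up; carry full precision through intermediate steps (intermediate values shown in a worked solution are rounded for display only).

σ√T = 0.1319·√1.424 = 0.157398
d₁ = (ln(S/K) + (r+σ²/2)T) / (σ√T) = (ln(78.78/81.06) + (0.0494+0.1319²/2)·1.424) / 0.157398 = (-0.028530 + 0.082733) / 0.157398 = 0.344364
d₂ = d₁ − σ√T = 0.344364 − 0.157398 = 0.186966
e^{−rT} = e^{−0.0494·1.424} = 0.932072
N(−d₁) = 0.365286,  N(−d₂) = 0.425844
Put price V = K·e^{−rT}·N(−d₂) − S·N(−d₁) = 32.174089 − 28.777261 = 3.396828
φ(d₁) = (1/√(2π))·e^{−d₁²/2} = 0.375975
Θ = −S·φ(d₁)·σ/(2√T) + r·K·e^{−rT}·N(−d₂) = −1.636949 + 1.589400 = -0.047549

price = 3.396828
Θ = -0.047549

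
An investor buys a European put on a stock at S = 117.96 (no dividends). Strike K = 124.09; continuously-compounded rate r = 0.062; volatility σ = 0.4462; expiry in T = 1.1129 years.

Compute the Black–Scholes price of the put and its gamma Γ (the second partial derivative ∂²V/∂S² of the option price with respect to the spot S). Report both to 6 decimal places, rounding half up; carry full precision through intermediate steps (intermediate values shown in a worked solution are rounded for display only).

price = 20.693697
Γ = 0.006920

σ√T = 0.4462·√1.1129 = 0.470715
d₁ = (ln(S/K) + (r+σ²/2)T) / (σ√T) = (ln(117.96/124.09) + (0.062+0.4462²/2)·1.1129) / 0.470715 = (-0.050662 + 0.179786) / 0.470715 = 0.274316
d₂ = d₁ − σ√T = 0.274316 − 0.470715 = -0.196399
e^{−rT} = e^{−0.062·1.1129} = 0.933327
N(−d₁) = 0.391921,  N(−d₂) = 0.577851
Put price V = K·e^{−rT}·N(−d₂) − S·N(−d₁) = 66.924701 − 46.231004 = 20.693697
φ(d₁) = (1/√(2π))·e^{−d₁²/2} = 0.384211
Γ = φ(d₁) / (S·σ·√T) = 0.006920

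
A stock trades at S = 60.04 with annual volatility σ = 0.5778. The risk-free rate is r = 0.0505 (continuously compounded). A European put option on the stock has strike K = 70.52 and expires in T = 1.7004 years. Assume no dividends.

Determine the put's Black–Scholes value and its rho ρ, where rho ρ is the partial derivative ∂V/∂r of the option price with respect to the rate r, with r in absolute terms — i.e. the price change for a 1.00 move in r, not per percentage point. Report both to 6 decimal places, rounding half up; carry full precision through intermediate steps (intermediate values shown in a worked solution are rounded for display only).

price = 20.740683
ρ = -75.167889

σ√T = 0.5778·√1.7004 = 0.753448
d₁ = (ln(S/K) + (r+σ²/2)T) / (σ√T) = (ln(60.04/70.52) + (0.0505+0.5778²/2)·1.7004) / 0.753448 = (-0.160885 + 0.369712) / 0.753448 = 0.277161
d₂ = d₁ − σ√T = 0.277161 − 0.753448 = -0.476286
e^{−rT} = e^{−0.0505·1.7004} = 0.917713
N(−d₁) = 0.390828,  N(−d₂) = 0.683065
Put price V = K·e^{−rT}·N(−d₂) − S·N(−d₁) = 44.206004 − 23.465321 = 20.740683
ρ = −K·T·e^{−rT}·N(−d₂) = -75.167889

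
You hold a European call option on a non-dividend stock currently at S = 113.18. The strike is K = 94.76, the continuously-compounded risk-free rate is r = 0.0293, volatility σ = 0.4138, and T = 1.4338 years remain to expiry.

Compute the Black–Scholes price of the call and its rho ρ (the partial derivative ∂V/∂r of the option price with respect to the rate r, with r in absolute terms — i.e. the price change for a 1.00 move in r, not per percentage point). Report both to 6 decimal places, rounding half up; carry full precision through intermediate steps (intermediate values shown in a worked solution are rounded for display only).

price = 33.002644
ρ = 75.237006

σ√T = 0.4138·√1.4338 = 0.495490
d₁ = (ln(S/K) + (r+σ²/2)T) / (σ√T) = (ln(113.18/94.76) + (0.0293+0.4138²/2)·1.4338) / 0.495490 = (0.177632 + 0.164765) / 0.495490 = 0.691028
d₂ = d₁ − σ√T = 0.691028 − 0.495490 = 0.195538
e^{−rT} = e^{−0.0293·1.4338} = 0.958860
N(d₁) = 0.755226,  N(d₂) = 0.577514
Call price V = S·N(d₁) − K·e^{−rT}·N(d₂) = 85.476494 − 52.473850 = 33.002644
ρ = K·T·e^{−rT}·N(d₂) = 75.237006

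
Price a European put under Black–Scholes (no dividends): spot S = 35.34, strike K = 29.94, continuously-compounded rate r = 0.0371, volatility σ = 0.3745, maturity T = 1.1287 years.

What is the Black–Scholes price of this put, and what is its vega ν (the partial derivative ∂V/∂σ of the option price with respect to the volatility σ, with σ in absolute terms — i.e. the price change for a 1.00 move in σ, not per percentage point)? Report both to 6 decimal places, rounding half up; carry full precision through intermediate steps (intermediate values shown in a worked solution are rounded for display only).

σ√T = 0.3745·√1.1287 = 0.397870
d₁ = (ln(S/K) + (r+σ²/2)T) / (σ√T) = (ln(35.34/29.94) + (0.0371+0.3745²/2)·1.1287) / 0.397870 = (0.165820 + 0.121025) / 0.397870 = 0.720952
d₂ = d₁ − σ√T = 0.720952 − 0.397870 = 0.323082
e^{−rT} = e^{−0.0371·1.1287} = 0.958990
N(−d₁) = 0.235470,  N(−d₂) = 0.373317
Put price V = K·e^{−rT}·N(−d₂) − S·N(−d₁) = 10.718723 − 8.321493 = 2.397230
φ(d₁) = (1/√(2π))·e^{−d₁²/2} = 0.307640
ν = S·φ(d₁)·√T = 11.550449

price = 2.397230
ν = 11.550449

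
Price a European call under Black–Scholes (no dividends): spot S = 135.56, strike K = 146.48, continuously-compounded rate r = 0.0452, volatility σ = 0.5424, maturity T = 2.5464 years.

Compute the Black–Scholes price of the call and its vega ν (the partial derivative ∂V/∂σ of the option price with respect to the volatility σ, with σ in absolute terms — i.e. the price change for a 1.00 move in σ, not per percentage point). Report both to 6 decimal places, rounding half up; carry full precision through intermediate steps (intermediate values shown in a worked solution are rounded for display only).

price = 47.091805
ν = 77.047097

σ√T = 0.5424·√2.5464 = 0.865532
d₁ = (ln(S/K) + (r+σ²/2)T) / (σ√T) = (ln(135.56/146.48) + (0.0452+0.5424²/2)·2.5464) / 0.865532 = (-0.077475 + 0.489670) / 0.865532 = 0.476234
d₂ = d₁ − σ√T = 0.476234 − 0.865532 = -0.389298
e^{−rT} = e^{−0.0452·2.5464} = 0.891279
N(d₁) = 0.683046,  N(d₂) = 0.348528
Call price V = S·N(d₁) − K·e^{−rT}·N(d₂) = 92.593719 − 45.501914 = 47.091805
φ(d₁) = (1/√(2π))·e^{−d₁²/2} = 0.356173
ν = S·φ(d₁)·√T = 77.047097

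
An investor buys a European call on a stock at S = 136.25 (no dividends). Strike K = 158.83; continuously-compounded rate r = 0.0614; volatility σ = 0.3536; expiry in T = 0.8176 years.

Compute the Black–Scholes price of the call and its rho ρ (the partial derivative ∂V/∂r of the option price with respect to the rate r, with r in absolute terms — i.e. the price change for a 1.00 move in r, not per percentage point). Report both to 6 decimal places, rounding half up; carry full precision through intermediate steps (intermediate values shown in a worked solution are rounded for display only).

σ√T = 0.3536·√0.8176 = 0.319729
d₁ = (ln(S/K) + (r+σ²/2)T) / (σ√T) = (ln(136.25/158.83) + (0.0614+0.3536²/2)·0.8176) / 0.319729 = (-0.153343 + 0.101314) / 0.319729 = -0.162728
d₂ = d₁ − σ√T = -0.162728 − 0.319729 = -0.482457
e^{−rT} = e^{−0.0614·0.8176} = 0.951039
N(d₁) = 0.435366,  N(d₂) = 0.314741
Call price V = S·N(d₁) − K·e^{−rT}·N(d₂) = 59.318665 − 47.542647 = 11.776018
ρ = K·T·e^{−rT}·N(d₂) = 38.870868

price = 11.776018
ρ = 38.870868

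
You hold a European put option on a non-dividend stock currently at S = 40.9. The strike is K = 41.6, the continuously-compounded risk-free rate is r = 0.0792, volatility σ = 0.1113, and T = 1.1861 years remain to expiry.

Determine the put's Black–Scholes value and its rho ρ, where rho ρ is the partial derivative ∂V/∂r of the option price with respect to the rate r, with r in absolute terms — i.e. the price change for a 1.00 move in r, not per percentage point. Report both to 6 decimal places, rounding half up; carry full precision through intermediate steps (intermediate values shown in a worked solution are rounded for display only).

price = 0.759092
ρ = -12.705319

σ√T = 0.1113·√1.1861 = 0.121215
d₁ = (ln(S/K) + (r+σ²/2)T) / (σ√T) = (ln(40.9/41.6) + (0.0792+0.1113²/2)·1.1861) / 0.121215 = (-0.016970 + 0.101286) / 0.121215 = 0.695588
d₂ = d₁ − σ√T = 0.695588 − 0.121215 = 0.574373
e^{−rT} = e^{−0.0792·1.1861} = 0.910338
N(−d₁) = 0.243344,  N(−d₂) = 0.282858
Put price V = K·e^{−rT}·N(−d₂) − S·N(−d₁) = 10.711845 − 9.952753 = 0.759092
ρ = −K·T·e^{−rT}·N(−d₂) = -12.705319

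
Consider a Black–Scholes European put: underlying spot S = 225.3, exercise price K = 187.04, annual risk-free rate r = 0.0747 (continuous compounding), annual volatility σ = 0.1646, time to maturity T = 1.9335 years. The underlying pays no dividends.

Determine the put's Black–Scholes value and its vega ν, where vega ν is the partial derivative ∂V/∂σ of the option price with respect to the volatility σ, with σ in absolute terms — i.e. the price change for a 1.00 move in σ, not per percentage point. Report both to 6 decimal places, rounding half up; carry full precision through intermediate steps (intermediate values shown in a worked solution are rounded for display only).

σ√T = 0.1646·√1.9335 = 0.228877
d₁ = (ln(S/K) + (r+σ²/2)T) / (σ√T) = (ln(225.3/187.04) + (0.0747+0.1646²/2)·1.9335) / 0.228877 = (0.186110 + 0.170625) / 0.228877 = 1.558633
d₂ = d₁ − σ√T = 1.558633 − 0.228877 = 1.329756
e^{−rT} = e^{−0.0747·1.9335} = 0.865513
N(−d₁) = 0.059542,  N(−d₂) = 0.091799
Put price V = K·e^{−rT}·N(−d₂) − S·N(−d₁) = 14.860983 − 13.414723 = 1.446260
φ(d₁) = (1/√(2π))·e^{−d₁²/2} = 0.118409
ν = S·φ(d₁)·√T = 37.095342

price = 1.446260
ν = 37.095342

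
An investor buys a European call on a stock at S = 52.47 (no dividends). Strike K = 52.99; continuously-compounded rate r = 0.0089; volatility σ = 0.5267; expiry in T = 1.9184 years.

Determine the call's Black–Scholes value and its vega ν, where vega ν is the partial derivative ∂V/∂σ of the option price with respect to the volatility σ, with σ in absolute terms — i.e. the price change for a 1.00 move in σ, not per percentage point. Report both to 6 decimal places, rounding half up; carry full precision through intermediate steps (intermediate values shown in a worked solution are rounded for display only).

price = 15.074112
ν = 27.027916

σ√T = 0.5267·√1.9184 = 0.729513
d₁ = (ln(S/K) + (r+σ²/2)T) / (σ√T) = (ln(52.47/52.99) + (0.0089+0.5267²/2)·1.9184) / 0.729513 = (-0.009862 + 0.283168) / 0.729513 = 0.374643
d₂ = d₁ − σ√T = 0.374643 − 0.729513 = -0.354870
e^{−rT} = e^{−0.0089·1.9184} = 0.983071
N(d₁) = 0.646037,  N(d₂) = 0.361343
Call price V = S·N(d₁) − K·e^{−rT}·N(d₂) = 33.897554 − 18.823442 = 15.074112
φ(d₁) = (1/√(2π))·e^{−d₁²/2} = 0.371905
ν = S·φ(d₁)·√T = 27.027916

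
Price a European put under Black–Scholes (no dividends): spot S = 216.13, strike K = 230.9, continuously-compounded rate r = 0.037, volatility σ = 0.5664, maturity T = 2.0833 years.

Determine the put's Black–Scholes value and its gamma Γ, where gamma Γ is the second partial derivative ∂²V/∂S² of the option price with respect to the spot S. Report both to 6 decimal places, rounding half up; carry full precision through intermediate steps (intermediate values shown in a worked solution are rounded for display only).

σ√T = 0.5664·√2.0833 = 0.817521
d₁ = (ln(S/K) + (r+σ²/2)T) / (σ√T) = (ln(216.13/230.9) + (0.037+0.5664²/2)·2.0833) / 0.817521 = (-0.066105 + 0.411253) / 0.817521 = 0.422188
d₂ = d₁ − σ√T = 0.422188 − 0.817521 = -0.395333
e^{−rT} = e^{−0.037·2.0833} = 0.925814
N(−d₁) = 0.336444,  N(−d₂) = 0.653701
Put price V = K·e^{−rT}·N(−d₂) − S·N(−d₁) = 139.742024 − 72.715584 = 67.026440
φ(d₁) = (1/√(2π))·e^{−d₁²/2} = 0.364926
Γ = φ(d₁) / (S·σ·√T) = 0.002065

price = 67.026440
Γ = 0.002065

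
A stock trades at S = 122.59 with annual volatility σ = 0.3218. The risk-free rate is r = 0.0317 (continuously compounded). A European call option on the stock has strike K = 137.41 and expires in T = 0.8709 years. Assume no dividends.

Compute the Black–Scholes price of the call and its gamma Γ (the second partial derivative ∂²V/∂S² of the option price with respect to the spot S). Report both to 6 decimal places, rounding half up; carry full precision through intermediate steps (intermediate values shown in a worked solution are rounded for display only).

σ√T = 0.3218·√0.8709 = 0.300310
d₁ = (ln(S/K) + (r+σ²/2)T) / (σ√T) = (ln(122.59/137.41) + (0.0317+0.3218²/2)·0.8709) / 0.300310 = (-0.114124 + 0.072701) / 0.300310 = -0.137934
d₂ = d₁ − σ√T = -0.137934 − 0.300310 = -0.438244
e^{−rT} = e^{−0.0317·0.8709} = 0.972770
N(d₁) = 0.445146,  N(d₂) = 0.330605
Call price V = S·N(d₁) − K·e^{−rT}·N(d₂) = 54.570476 − 44.191360 = 10.379116
φ(d₁) = (1/√(2π))·e^{−d₁²/2} = 0.395165
Γ = φ(d₁) / (S·σ·√T) = 0.010734

price = 10.379116
Γ = 0.010734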